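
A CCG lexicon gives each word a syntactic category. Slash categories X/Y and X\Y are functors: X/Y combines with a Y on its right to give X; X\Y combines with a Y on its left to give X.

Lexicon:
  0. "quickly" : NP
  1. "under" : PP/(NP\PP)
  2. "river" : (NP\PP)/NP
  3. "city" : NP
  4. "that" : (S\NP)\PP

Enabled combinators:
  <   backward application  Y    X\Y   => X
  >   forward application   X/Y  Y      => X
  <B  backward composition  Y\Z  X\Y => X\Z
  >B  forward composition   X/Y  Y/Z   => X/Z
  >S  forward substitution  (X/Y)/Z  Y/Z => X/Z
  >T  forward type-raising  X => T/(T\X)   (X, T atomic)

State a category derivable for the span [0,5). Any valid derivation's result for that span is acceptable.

[0,5] S   <
  [0,1] "quickly" : NP
  [1,5] S\NP   <
    [1,4] PP   >
      [1,2] "under" : PP/(NP\PP)
      [2,4] NP\PP   >
        [2,3] "river" : (NP\PP)/NP
        [3,4] "city" : NP
    [4,5] "that" : (S\NP)\PP

S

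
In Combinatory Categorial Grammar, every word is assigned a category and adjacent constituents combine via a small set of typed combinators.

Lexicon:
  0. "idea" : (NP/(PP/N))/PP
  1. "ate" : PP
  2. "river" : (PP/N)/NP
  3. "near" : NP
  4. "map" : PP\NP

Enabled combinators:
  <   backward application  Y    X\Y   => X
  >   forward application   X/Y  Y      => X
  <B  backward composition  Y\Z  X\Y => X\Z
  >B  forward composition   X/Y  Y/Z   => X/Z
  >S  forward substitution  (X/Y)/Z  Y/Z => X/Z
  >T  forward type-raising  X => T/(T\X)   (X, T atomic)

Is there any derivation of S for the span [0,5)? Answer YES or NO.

(NP/(PP/N))/PP PP (PP/N)/NP NP PP\NP
CKY chart[0,5] = {N/(N\PP), NP/(NP\PP), PP, PP/(PP\PP), S/(S\PP)}; S ∉ chart

NO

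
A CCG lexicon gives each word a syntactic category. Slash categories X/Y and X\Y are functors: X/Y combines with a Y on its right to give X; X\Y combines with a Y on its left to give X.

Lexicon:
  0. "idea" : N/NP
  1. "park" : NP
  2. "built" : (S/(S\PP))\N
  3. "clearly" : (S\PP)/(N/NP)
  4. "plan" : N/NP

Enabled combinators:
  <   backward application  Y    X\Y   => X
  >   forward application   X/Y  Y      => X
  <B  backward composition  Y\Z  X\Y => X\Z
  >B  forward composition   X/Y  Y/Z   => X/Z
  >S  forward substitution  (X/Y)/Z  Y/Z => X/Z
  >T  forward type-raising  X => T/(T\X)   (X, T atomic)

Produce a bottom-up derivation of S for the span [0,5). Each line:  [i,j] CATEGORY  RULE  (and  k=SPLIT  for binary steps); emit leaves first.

[0,5] S   >
  [0,3] S/(S\PP)   <
    [0,2] N   >
      [0,1] "idea" : N/NP
      [1,2] "park" : NP
    [2,3] "built" : (S/(S\PP))\N
  [3,5] S\PP   >
    [3,4] "clearly" : (S\PP)/(N/NP)
    [4,5] "plan" : N/NP

[0,1] N/NP  lex  "idea"
[1,2] NP  lex  "park"
[0,2] N  >  k=1
[2,3] (S/(S\PP))\N  lex  "built"
[0,3] S/(S\PP)  <  k=2
[3,4] (S\PP)/(N/NP)  lex  "clearly"
[4,5] N/NP  lex  "plan"
[3,5] S\PP  >  k=4
[0,5] S  >  k=3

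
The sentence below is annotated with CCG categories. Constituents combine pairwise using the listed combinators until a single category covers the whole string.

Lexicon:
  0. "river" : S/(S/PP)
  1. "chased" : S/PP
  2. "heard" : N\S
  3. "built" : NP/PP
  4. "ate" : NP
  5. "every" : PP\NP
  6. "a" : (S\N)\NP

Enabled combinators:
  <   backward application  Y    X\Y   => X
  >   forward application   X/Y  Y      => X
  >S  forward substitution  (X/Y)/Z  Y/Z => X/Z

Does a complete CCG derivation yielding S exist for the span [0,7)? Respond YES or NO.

[0,7] S   <
  [0,3] N   <
    [0,2] S   >
      [0,1] "river" : S/(S/PP)
      [1,2] "chased" : S/PP
    [2,3] "heard" : N\S
  [3,7] S\N   <
    [3,6] NP   >
      [3,4] "built" : NP/PP
      [4,6] PP   <
        [4,5] "ate" : NP
        [5,6] "every" : PP\NP
    [6,7] "a" : (S\N)\NP

YES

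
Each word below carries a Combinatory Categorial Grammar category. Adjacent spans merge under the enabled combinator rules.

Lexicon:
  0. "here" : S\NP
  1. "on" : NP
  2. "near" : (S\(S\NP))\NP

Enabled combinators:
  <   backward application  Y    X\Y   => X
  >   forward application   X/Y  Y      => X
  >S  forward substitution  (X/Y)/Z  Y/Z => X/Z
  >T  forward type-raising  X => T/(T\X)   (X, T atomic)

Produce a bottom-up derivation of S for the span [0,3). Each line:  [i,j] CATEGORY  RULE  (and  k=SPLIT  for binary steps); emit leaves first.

[0,1] S\NP  lex  "here"
[1,2] NP  lex  "on"
[2,3] (S\(S\NP))\NP  lex  "near"
[1,3] S\(S\NP)  <  k=2
[0,3] S  <  k=1

[0,3] S   <
  [0,1] "here" : S\NP
  [1,3] S\(S\NP)   <
    [1,2] "on" : NP
    [2,3] "near" : (S\(S\NP))\NP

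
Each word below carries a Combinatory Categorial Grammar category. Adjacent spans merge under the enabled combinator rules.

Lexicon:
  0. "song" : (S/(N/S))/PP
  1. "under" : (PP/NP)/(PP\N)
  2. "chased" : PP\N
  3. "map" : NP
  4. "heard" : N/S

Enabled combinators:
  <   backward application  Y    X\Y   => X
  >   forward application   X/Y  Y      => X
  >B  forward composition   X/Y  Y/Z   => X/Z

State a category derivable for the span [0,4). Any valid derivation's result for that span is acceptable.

[0,5] S   >
  [0,4] S/(N/S)   >
    [0,1] "song" : (S/(N/S))/PP
    [1,4] PP   >
      [1,3] PP/NP   >
        [1,2] "under" : (PP/NP)/(PP\N)
        [2,3] "chased" : PP\N
      [3,4] "map" : NP
  [4,5] "heard" : N/S

S/(N/S)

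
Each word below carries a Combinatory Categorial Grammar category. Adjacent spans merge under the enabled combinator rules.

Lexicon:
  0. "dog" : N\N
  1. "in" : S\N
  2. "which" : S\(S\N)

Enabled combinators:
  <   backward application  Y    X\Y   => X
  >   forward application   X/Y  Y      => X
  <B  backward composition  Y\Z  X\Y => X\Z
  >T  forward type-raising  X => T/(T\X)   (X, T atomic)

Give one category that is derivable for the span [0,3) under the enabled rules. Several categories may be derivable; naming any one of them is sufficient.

[0,3] S   <
  [0,2] S\N   <B
    [0,1] "dog" : N\N
    [1,2] "in" : S\N
  [2,3] "which" : S\(S\N)

S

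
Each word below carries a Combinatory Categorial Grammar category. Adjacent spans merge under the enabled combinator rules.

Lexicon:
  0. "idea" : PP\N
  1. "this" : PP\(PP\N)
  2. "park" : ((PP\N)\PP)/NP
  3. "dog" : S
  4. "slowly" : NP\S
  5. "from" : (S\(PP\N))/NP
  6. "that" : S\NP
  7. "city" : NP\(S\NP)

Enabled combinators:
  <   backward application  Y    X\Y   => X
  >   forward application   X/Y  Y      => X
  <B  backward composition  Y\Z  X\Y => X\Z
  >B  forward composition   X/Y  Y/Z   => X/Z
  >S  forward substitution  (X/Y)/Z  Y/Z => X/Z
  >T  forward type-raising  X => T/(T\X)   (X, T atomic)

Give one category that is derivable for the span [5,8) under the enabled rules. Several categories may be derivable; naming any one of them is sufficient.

[0,8] S   <
  [0,5] PP\N   <
    [0,2] PP   <
      [0,1] "idea" : PP\N
      [1,2] "this" : PP\(PP\N)
    [2,5] (PP\N)\PP   >
      [2,3] "park" : ((PP\N)\PP)/NP
      [3,5] NP   >
        [3,4] NP/(NP\S)   >T
          [3,4] "dog" : S
        [4,5] "slowly" : NP\S
  [5,8] S\(PP\N)   >
    [5,6] "from" : (S\(PP\N))/NP
    [6,8] NP   <
      [6,7] "that" : S\NP
      [7,8] "city" : NP\(S\NP)

S\(PP\N)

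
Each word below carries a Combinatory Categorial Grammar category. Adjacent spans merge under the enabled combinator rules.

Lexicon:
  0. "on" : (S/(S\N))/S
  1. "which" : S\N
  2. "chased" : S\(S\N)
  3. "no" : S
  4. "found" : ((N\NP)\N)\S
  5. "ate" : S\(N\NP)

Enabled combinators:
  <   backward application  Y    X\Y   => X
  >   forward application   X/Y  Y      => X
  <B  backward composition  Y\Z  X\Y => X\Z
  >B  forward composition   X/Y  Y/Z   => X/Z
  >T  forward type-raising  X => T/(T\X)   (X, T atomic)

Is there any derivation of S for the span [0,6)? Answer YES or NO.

[0,6] S   >
  [0,3] S/(S\N)   >
    [0,1] "on" : (S/(S\N))/S
    [1,3] S   <
      [1,2] "which" : S\N
      [2,3] "chased" : S\(S\N)
  [3,6] S\N   <B
    [3,5] (N\NP)\N   <
      [3,4] "no" : S
      [4,5] "found" : ((N\NP)\N)\S
    [5,6] "ate" : S\(N\NP)

YES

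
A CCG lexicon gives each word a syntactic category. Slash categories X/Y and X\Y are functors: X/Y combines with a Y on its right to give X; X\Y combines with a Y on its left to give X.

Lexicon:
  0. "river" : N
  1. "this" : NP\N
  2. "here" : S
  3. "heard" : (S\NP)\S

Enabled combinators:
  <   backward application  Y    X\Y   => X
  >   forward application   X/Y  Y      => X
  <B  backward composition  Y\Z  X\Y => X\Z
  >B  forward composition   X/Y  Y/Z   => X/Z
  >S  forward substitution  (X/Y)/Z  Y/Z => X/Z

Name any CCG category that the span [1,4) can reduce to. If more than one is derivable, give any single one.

[0,4] S   <
  [0,1] "river" : N
  [1,4] S\N   <B
    [1,2] "this" : NP\N
    [2,4] S\NP   <
      [2,3] "here" : S
      [3,4] "heard" : (S\NP)\S

S\N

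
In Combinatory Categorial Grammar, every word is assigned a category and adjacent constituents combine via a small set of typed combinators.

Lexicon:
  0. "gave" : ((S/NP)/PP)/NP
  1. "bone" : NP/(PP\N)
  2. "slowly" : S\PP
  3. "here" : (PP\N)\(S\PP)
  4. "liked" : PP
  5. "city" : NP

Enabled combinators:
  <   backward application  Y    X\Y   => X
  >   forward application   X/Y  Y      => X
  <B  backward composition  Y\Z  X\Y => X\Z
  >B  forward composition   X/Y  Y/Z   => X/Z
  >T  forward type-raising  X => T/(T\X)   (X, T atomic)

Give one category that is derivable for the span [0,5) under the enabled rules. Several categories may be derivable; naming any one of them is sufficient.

[0,6] S   >
  [0,5] S/NP   >
    [0,4] (S/NP)/PP   >
      [0,1] "gave" : ((S/NP)/PP)/NP
      [1,4] NP   >
        [1,2] "bone" : NP/(PP\N)
        [2,4] PP\N   <
          [2,3] "slowly" : S\PP
          [3,4] "here" : (PP\N)\(S\PP)
    [4,5] "liked" : PP
  [5,6] "city" : NP

S/NP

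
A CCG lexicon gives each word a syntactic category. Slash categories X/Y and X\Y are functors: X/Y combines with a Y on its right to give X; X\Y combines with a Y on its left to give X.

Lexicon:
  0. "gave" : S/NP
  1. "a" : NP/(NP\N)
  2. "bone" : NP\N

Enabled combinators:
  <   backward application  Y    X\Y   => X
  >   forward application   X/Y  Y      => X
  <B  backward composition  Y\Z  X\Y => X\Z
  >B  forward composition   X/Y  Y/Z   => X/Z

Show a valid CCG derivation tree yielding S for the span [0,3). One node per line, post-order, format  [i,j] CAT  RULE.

[0,3] S   >
  [0,1] "gave" : S/NP
  [1,3] NP   >
    [1,2] "a" : NP/(NP\N)
    [2,3] "bone" : NP\N

[0,1] S/NP  lex  "gave"
[1,2] NP/(NP\N)  lex  "a"
[2,3] NP\N  lex  "bone"
[1,3] NP  >  k=2
[0,3] S  >  k=1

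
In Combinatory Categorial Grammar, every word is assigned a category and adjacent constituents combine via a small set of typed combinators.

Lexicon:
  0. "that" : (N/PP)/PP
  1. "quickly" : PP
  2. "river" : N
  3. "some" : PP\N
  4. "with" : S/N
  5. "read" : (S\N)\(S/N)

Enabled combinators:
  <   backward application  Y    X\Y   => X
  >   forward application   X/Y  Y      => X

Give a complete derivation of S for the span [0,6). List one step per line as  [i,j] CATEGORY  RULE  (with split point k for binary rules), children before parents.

[0,6] S   <
  [0,4] N   >
    [0,2] N/PP   >
      [0,1] "that" : (N/PP)/PP
      [1,2] "quickly" : PP
    [2,4] PP   <
      [2,3] "river" : N
      [3,4] "some" : PP\N
  [4,6] S\N   <
    [4,5] "with" : S/N
    [5,6] "read" : (S\N)\(S/N)

[0,1] (N/PP)/PP  lex  "that"
[1,2] PP  lex  "quickly"
[0,2] N/PP  >  k=1
[2,3] N  lex  "river"
[3,4] PP\N  lex  "some"
[2,4] PP  <  k=3
[0,4] N  >  k=2
[4,5] S/N  lex  "with"
[5,6] (S\N)\(S/N)  lex  "read"
[4,6] S\N  <  k=5
[0,6] S  <  k=4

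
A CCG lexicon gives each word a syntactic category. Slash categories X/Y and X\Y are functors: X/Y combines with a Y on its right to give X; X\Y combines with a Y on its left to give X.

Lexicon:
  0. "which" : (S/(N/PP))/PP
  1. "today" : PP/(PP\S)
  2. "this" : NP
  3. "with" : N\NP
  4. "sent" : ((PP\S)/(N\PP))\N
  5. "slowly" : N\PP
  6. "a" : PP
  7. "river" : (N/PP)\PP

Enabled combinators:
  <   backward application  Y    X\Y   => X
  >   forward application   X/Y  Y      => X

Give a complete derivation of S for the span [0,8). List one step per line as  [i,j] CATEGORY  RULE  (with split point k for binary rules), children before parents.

[0,1] (S/(N/PP))/PP  lex  "which"
[1,2] PP/(PP\S)  lex  "today"
[2,3] NP  lex  "this"
[3,4] N\NP  lex  "with"
[2,4] N  <  k=3
[4,5] ((PP\S)/(N\PP))\N  lex  "sent"
[2,5] (PP\S)/(N\PP)  <  k=4
[5,6] N\PP  lex  "slowly"
[2,6] PP\S  >  k=5
[1,6] PP  >  k=2
[0,6] S/(N/PP)  >  k=1
[6,7] PP  lex  "a"
[7,8] (N/PP)\PP  lex  "river"
[6,8] N/PP  <  k=7
[0,8] S  >  k=6

[0,8] S   >
  [0,6] S/(N/PP)   >
    [0,1] "which" : (S/(N/PP))/PP
    [1,6] PP   >
      [1,2] "today" : PP/(PP\S)
      [2,6] PP\S   >
        [2,5] (PP\S)/(N\PP)   <
          [2,4] N   <
            [2,3] "this" : NP
            [3,4] "with" : N\NP
          [4,5] "sent" : ((PP\S)/(N\PP))\N
        [5,6] "slowly" : N\PP
  [6,8] N/PP   <
    [6,7] "a" : PP
    [7,8] "river" : (N/PP)\PP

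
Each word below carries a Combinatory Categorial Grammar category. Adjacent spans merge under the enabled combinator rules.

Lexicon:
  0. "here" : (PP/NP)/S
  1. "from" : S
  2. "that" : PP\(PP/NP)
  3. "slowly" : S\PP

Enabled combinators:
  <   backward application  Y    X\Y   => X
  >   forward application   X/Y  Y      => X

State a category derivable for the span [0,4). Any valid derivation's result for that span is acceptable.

S

[0,4] S   <
  [0,3] PP   <
    [0,2] PP/NP   >
      [0,1] "here" : (PP/NP)/S
      [1,2] "from" : S
    [2,3] "that" : PP\(PP/NP)
  [3,4] "slowly" : S\PP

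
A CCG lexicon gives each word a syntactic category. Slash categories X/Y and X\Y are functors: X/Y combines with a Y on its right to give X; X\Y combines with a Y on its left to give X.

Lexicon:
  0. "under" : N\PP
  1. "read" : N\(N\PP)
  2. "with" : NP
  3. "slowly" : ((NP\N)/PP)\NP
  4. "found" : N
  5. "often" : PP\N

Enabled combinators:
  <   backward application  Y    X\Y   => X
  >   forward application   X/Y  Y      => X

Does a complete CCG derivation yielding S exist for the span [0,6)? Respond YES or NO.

NO

N\PP N\(N\PP) NP ((NP\N)/PP)\NP N PP\N
CKY chart[0,6] = {NP}; S ∉ chart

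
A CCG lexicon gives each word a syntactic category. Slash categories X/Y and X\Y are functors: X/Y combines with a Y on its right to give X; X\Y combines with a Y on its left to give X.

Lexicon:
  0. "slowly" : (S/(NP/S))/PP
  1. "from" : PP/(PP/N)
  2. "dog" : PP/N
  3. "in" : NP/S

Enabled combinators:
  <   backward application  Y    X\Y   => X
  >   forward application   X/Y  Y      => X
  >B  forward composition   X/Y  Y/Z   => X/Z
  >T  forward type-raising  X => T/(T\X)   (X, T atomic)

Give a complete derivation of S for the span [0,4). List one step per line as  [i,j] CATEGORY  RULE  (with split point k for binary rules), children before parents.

[0,4] S   >
  [0,3] S/(NP/S)   >
    [0,1] "slowly" : (S/(NP/S))/PP
    [1,3] PP   >
      [1,2] "from" : PP/(PP/N)
      [2,3] "dog" : PP/N
  [3,4] "in" : NP/S

[0,1] (S/(NP/S))/PP  lex  "slowly"
[1,2] PP/(PP/N)  lex  "from"
[2,3] PP/N  lex  "dog"
[1,3] PP  >  k=2
[0,3] S/(NP/S)  >  k=1
[3,4] NP/S  lex  "in"
[0,4] S  >  k=3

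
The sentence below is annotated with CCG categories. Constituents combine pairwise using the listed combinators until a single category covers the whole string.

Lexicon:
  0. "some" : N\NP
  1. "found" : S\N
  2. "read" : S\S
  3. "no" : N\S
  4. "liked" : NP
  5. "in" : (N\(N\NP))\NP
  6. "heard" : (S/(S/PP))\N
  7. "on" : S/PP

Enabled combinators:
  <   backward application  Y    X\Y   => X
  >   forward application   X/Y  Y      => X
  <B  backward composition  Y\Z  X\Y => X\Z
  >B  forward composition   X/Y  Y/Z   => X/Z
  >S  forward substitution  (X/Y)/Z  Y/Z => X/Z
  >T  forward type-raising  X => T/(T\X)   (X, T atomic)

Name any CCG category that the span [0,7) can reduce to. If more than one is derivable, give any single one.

[0,8] S   >
  [0,7] S/(S/PP)   <
    [0,6] N   <
      [0,4] N\NP   <B
        [0,3] S\NP   <B
          [0,1] "some" : N\NP
          [1,3] S\N   <B
            [1,2] "found" : S\N
            [2,3] "read" : S\S
        [3,4] "no" : N\S
      [4,6] N\(N\NP)   <
        [4,5] "liked" : NP
        [5,6] "in" : (N\(N\NP))\NP
    [6,7] "heard" : (S/(S/PP))\N
  [7,8] "on" : S/PP

S/(S/PP)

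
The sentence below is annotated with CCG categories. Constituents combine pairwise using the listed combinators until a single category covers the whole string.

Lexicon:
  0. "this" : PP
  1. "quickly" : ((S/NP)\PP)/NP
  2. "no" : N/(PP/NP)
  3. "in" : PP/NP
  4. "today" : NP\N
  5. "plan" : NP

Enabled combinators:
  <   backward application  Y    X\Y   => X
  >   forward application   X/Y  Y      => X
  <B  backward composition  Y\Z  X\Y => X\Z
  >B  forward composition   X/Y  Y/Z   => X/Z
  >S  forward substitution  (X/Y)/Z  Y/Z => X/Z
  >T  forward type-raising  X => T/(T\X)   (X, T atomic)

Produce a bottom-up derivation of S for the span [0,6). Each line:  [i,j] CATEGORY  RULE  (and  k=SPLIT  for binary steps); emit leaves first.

[0,6] S   >
  [0,5] S/NP   <
    [0,1] "this" : PP
    [1,5] (S/NP)\PP   >
      [1,2] "quickly" : ((S/NP)\PP)/NP
      [2,5] NP   <
        [2,4] N   >
          [2,3] "no" : N/(PP/NP)
          [3,4] "in" : PP/NP
        [4,5] "today" : NP\N
  [5,6] "plan" : NP

[0,1] PP  lex  "this"
[1,2] ((S/NP)\PP)/NP  lex  "quickly"
[2,3] N/(PP/NP)  lex  "no"
[3,4] PP/NP  lex  "in"
[2,4] N  >  k=3
[4,5] NP\N  lex  "today"
[2,5] NP  <  k=4
[1,5] (S/NP)\PP  >  k=2
[0,5] S/NP  <  k=1
[5,6] NP  lex  "plan"
[0,6] S  >  k=5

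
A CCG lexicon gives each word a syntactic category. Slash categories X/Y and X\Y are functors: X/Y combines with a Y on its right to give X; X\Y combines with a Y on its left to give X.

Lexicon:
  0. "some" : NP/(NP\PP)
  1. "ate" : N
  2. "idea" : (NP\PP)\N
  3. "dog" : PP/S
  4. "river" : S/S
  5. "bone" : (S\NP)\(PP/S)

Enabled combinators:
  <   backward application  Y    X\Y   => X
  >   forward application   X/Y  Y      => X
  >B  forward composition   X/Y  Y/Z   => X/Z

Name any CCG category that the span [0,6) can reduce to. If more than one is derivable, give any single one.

S

[0,6] S   <
  [0,3] NP   >
    [0,1] "some" : NP/(NP\PP)
    [1,3] NP\PP   <
      [1,2] "ate" : N
      [2,3] "idea" : (NP\PP)\N
  [3,6] S\NP   <
    [3,5] PP/S   >B
      [3,4] "dog" : PP/S
      [4,5] "river" : S/S
    [5,6] "bone" : (S\NP)\(PP/S)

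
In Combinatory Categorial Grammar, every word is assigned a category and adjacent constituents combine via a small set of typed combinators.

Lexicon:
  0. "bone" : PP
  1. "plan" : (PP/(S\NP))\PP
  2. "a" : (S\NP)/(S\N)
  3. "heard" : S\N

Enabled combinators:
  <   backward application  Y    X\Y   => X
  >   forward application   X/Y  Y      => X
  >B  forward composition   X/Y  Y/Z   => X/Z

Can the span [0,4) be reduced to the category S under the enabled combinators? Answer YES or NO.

NO

PP (PP/(S\NP))\PP (S\NP)/(S\N) S\N
CKY chart[0,4] = {PP}; S ∉ chart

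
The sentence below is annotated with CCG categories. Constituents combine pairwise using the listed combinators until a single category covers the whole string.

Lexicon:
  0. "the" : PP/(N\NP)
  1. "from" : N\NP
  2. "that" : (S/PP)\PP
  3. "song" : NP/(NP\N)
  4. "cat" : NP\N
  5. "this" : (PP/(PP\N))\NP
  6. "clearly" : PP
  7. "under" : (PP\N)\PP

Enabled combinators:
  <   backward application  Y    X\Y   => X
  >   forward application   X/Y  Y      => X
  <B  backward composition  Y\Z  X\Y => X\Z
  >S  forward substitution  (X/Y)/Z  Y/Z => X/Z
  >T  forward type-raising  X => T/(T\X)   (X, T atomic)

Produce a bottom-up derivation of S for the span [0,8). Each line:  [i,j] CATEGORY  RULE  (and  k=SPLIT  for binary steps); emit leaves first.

[0,8] S   >
  [0,3] S/PP   <
    [0,2] PP   >
      [0,1] "the" : PP/(N\NP)
      [1,2] "from" : N\NP
    [2,3] "that" : (S/PP)\PP
  [3,8] PP   >
    [3,6] PP/(PP\N)   <
      [3,5] NP   >
        [3,4] "song" : NP/(NP\N)
        [4,5] "cat" : NP\N
      [5,6] "this" : (PP/(PP\N))\NP
    [6,8] PP\N   <
      [6,7] "clearly" : PP
      [7,8] "under" : (PP\N)\PP

[0,1] PP/(N\NP)  lex  "the"
[1,2] N\NP  lex  "from"
[0,2] PP  >  k=1
[2,3] (S/PP)\PP  lex  "that"
[0,3] S/PP  <  k=2
[3,4] NP/(NP\N)  lex  "song"
[4,5] NP\N  lex  "cat"
[3,5] NP  >  k=4
[5,6] (PP/(PP\N))\NP  lex  "this"
[3,6] PP/(PP\N)  <  k=5
[6,7] PP  lex  "clearly"
[7,8] (PP\N)\PP  lex  "under"
[6,8] PP\N  <  k=7
[3,8] PP  >  k=6
[0,8] S  >  k=3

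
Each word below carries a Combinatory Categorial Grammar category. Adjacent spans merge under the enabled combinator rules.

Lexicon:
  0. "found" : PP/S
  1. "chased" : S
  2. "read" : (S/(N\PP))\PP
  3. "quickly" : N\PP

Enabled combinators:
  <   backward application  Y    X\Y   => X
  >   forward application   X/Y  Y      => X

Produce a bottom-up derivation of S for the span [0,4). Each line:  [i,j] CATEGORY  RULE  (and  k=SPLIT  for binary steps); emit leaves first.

[0,1] PP/S  lex  "found"
[1,2] S  lex  "chased"
[0,2] PP  >  k=1
[2,3] (S/(N\PP))\PP  lex  "read"
[0,3] S/(N\PP)  <  k=2
[3,4] N\PP  lex  "quickly"
[0,4] S  >  k=3

[0,4] S   >
  [0,3] S/(N\PP)   <
    [0,2] PP   >
      [0,1] "found" : PP/S
      [1,2] "chased" : S
    [2,3] "read" : (S/(N\PP))\PP
  [3,4] "quickly" : N\PP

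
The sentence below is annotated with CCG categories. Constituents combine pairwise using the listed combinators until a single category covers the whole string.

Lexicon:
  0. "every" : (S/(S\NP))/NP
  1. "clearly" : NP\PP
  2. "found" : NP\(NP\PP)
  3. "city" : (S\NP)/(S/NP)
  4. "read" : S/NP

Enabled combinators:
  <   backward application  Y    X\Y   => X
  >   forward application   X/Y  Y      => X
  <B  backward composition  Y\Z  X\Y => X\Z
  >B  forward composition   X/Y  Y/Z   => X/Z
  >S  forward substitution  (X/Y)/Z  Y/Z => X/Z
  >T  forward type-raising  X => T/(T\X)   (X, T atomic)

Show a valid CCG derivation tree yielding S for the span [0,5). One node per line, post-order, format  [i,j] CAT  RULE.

[0,1] (S/(S\NP))/NP  lex  "every"
[1,2] NP\PP  lex  "clearly"
[2,3] NP\(NP\PP)  lex  "found"
[1,3] NP  <  k=2
[0,3] S/(S\NP)  >  k=1
[3,4] (S\NP)/(S/NP)  lex  "city"
[4,5] S/NP  lex  "read"
[3,5] S\NP  >  k=4
[0,5] S  >  k=3

[0,5] S   >
  [0,3] S/(S\NP)   >
    [0,1] "every" : (S/(S\NP))/NP
    [1,3] NP   <
      [1,2] "clearly" : NP\PP
      [2,3] "found" : NP\(NP\PP)
  [3,5] S\NP   >
    [3,4] "city" : (S\NP)/(S/NP)
    [4,5] "read" : S/NP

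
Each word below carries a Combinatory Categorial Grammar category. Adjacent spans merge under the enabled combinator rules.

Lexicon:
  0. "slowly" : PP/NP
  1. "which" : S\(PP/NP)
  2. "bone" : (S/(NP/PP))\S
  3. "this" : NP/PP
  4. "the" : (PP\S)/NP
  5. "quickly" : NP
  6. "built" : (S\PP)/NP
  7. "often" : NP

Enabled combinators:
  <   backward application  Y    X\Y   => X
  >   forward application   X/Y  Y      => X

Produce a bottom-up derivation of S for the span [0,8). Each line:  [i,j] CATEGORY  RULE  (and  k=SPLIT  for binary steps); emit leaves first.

[0,1] PP/NP  lex  "slowly"
[1,2] S\(PP/NP)  lex  "which"
[0,2] S  <  k=1
[2,3] (S/(NP/PP))\S  lex  "bone"
[0,3] S/(NP/PP)  <  k=2
[3,4] NP/PP  lex  "this"
[0,4] S  >  k=3
[4,5] (PP\S)/NP  lex  "the"
[5,6] NP  lex  "quickly"
[4,6] PP\S  >  k=5
[0,6] PP  <  k=4
[6,7] (S\PP)/NP  lex  "built"
[7,8] NP  lex  "often"
[6,8] S\PP  >  k=7
[0,8] S  <  k=6

[0,8] S   <
  [0,6] PP   <
    [0,4] S   >
      [0,3] S/(NP/PP)   <
        [0,2] S   <
          [0,1] "slowly" : PP/NP
          [1,2] "which" : S\(PP/NP)
        [2,3] "bone" : (S/(NP/PP))\S
      [3,4] "this" : NP/PP
    [4,6] PP\S   >
      [4,5] "the" : (PP\S)/NP
      [5,6] "quickly" : NP
  [6,8] S\PP   >
    [6,7] "built" : (S\PP)/NP
    [7,8] "often" : NP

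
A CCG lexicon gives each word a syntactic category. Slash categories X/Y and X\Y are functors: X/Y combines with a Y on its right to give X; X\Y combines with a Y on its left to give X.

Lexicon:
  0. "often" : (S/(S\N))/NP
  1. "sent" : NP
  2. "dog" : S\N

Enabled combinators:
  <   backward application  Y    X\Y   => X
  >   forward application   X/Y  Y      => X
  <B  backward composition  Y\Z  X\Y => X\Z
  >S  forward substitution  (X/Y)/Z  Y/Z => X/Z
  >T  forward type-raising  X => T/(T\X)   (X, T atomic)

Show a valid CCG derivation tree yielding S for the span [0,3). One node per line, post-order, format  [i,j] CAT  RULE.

[0,1] (S/(S\N))/NP  lex  "often"
[1,2] NP  lex  "sent"
[0,2] S/(S\N)  >  k=1
[2,3] S\N  lex  "dog"
[0,3] S  >  k=2

[0,3] S   >
  [0,2] S/(S\N)   >
    [0,1] "often" : (S/(S\N))/NP
    [1,2] "sent" : NP
  [2,3] "dog" : S\N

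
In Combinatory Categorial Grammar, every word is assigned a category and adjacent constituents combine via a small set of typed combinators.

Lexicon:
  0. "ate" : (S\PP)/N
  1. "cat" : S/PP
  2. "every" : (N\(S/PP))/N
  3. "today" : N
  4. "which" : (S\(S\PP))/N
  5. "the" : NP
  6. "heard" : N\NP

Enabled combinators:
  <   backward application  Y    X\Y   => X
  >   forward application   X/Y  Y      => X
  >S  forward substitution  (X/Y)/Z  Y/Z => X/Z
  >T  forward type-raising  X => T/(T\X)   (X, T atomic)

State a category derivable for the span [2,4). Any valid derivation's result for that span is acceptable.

N\(S/PP)

[0,7] S   <
  [0,4] S\PP   >
    [0,1] "ate" : (S\PP)/N
    [1,4] N   <
      [1,2] "cat" : S/PP
      [2,4] N\(S/PP)   >
        [2,3] "every" : (N\(S/PP))/N
        [3,4] "today" : N
  [4,7] S\(S\PP)   >
    [4,5] "which" : (S\(S\PP))/N
    [5,7] N   >
      [5,6] N/(N\NP)   >T
        [5,6] "the" : NP
      [6,7] "heard" : N\NP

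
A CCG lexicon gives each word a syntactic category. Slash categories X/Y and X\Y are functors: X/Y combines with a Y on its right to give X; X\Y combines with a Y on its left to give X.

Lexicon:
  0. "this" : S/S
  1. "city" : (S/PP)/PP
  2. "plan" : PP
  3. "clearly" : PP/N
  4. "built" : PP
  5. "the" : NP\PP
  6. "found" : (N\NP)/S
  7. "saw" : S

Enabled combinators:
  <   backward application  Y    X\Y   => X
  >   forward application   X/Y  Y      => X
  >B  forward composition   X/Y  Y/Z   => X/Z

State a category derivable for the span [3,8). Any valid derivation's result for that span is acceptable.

[0,8] S   >
  [0,3] S/PP   >B
    [0,1] "this" : S/S
    [1,3] S/PP   >
      [1,2] "city" : (S/PP)/PP
      [2,3] "plan" : PP
  [3,8] PP   >
    [3,4] "clearly" : PP/N
    [4,8] N   <
      [4,6] NP   <
        [4,5] "built" : PP
        [5,6] "the" : NP\PP
      [6,8] N\NP   >
        [6,7] "found" : (N\NP)/S
        [7,8] "saw" : S

PP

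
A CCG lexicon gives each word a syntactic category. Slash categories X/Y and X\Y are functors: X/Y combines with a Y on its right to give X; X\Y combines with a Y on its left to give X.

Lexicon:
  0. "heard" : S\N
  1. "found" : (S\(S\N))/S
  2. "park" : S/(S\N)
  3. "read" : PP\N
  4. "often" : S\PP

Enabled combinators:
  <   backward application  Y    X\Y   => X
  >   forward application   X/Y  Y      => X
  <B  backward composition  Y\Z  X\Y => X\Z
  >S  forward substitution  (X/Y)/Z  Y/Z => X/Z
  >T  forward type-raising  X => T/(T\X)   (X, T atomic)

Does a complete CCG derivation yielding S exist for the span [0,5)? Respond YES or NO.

[0,5] S   <
  [0,1] "heard" : S\N
  [1,5] S\(S\N)   >
    [1,2] "found" : (S\(S\N))/S
    [2,5] S   >
      [2,3] "park" : S/(S\N)
      [3,5] S\N   <B
        [3,4] "read" : PP\N
        [4,5] "often" : S\PP

YES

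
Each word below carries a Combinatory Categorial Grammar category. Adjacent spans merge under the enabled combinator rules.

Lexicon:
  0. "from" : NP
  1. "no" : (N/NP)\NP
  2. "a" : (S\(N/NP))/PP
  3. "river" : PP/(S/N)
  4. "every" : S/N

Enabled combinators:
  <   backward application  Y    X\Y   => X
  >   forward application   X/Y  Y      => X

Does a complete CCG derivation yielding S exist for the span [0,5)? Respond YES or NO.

[0,5] S   <
  [0,2] N/NP   <
    [0,1] "from" : NP
    [1,2] "no" : (N/NP)\NP
  [2,5] S\(N/NP)   >
    [2,3] "a" : (S\(N/NP))/PP
    [3,5] PP   >
      [3,4] "river" : PP/(S/N)
      [4,5] "every" : S/N

YES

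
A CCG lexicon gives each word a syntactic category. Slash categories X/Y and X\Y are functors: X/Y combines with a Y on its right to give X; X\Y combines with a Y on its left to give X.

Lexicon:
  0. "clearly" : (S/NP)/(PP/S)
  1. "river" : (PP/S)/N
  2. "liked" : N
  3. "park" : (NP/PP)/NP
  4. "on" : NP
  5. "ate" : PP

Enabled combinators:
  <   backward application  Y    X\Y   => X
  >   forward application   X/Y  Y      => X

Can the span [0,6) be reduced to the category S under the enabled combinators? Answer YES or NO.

YES

[0,6] S   >
  [0,3] S/NP   >
    [0,1] "clearly" : (S/NP)/(PP/S)
    [1,3] PP/S   >
      [1,2] "river" : (PP/S)/N
      [2,3] "liked" : N
  [3,6] NP   >
    [3,5] NP/PP   >
      [3,4] "park" : (NP/PP)/NP
      [4,5] "on" : NP
    [5,6] "ate" : PP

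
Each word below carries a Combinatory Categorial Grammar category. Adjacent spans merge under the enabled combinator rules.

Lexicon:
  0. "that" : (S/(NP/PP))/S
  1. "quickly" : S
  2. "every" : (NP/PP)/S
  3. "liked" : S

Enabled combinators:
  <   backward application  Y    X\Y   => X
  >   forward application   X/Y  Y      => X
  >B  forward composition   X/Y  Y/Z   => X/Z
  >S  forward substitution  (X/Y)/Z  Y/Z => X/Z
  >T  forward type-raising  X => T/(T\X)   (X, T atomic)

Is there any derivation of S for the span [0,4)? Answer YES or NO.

YES

[0,4] S   >
  [0,2] S/(NP/PP)   >
    [0,1] "that" : (S/(NP/PP))/S
    [1,2] "quickly" : S
  [2,4] NP/PP   >
    [2,3] "every" : (NP/PP)/S
    [3,4] "liked" : S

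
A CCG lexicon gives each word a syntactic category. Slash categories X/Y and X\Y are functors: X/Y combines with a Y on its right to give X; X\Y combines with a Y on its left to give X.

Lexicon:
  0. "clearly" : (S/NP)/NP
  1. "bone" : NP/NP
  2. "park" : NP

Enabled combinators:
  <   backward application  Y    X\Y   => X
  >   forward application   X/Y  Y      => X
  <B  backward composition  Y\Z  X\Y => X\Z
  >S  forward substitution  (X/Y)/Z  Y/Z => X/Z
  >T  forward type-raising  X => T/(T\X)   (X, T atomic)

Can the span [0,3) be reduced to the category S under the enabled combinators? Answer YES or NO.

[0,3] S   >
  [0,2] S/NP   >S
    [0,1] "clearly" : (S/NP)/NP
    [1,2] "bone" : NP/NP
  [2,3] "park" : NP

YES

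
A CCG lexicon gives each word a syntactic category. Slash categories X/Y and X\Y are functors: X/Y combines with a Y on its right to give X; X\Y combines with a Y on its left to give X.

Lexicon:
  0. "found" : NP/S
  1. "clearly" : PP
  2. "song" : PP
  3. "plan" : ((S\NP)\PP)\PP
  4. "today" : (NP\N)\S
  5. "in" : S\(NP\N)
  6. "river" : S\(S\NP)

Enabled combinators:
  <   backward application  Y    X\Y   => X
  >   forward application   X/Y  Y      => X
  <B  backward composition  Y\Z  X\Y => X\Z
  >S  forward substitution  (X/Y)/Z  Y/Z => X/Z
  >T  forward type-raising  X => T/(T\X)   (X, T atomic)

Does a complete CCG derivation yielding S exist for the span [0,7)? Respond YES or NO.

NO

NP/S PP PP ((S\NP)\PP)\PP (NP\N)\S S\(NP\N) S\(S\NP)
CKY chart[0,7] = {N/(N\NP), NP, NP/(NP\NP), PP/(PP\NP), S/(S\NP)}; S ∉ chart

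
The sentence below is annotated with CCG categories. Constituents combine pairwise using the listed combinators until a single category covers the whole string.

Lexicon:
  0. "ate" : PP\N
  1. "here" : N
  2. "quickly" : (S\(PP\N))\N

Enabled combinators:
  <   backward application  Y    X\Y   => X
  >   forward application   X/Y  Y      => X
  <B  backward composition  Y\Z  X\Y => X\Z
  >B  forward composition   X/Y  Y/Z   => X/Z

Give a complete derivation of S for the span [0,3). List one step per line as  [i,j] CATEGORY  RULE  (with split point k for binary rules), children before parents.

[0,1] PP\N  lex  "ate"
[1,2] N  lex  "here"
[2,3] (S\(PP\N))\N  lex  "quickly"
[1,3] S\(PP\N)  <  k=2
[0,3] S  <  k=1

[0,3] S   <
  [0,1] "ate" : PP\N
  [1,3] S\(PP\N)   <
    [1,2] "here" : N
    [2,3] "quickly" : (S\(PP\N))\N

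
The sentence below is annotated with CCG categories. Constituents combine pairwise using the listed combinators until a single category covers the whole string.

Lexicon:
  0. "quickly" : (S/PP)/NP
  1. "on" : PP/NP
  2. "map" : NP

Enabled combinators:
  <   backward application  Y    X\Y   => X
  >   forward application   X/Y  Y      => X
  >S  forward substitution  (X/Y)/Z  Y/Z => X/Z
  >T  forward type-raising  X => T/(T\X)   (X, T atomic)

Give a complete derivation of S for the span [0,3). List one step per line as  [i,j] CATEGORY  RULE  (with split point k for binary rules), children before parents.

[0,1] (S/PP)/NP  lex  "quickly"
[1,2] PP/NP  lex  "on"
[0,2] S/NP  >S  k=1
[2,3] NP  lex  "map"
[0,3] S  >  k=2

[0,3] S   >
  [0,2] S/NP   >S
    [0,1] "quickly" : (S/PP)/NP
    [1,2] "on" : PP/NP
  [2,3] "map" : NP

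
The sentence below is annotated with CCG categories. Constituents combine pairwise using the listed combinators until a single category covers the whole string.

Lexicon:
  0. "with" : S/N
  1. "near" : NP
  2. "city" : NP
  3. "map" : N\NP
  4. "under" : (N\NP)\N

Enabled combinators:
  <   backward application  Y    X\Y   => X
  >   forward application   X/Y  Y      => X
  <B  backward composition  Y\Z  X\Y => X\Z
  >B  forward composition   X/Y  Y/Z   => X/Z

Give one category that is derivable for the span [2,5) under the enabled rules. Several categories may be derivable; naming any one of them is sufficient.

[0,5] S   >
  [0,1] "with" : S/N
  [1,5] N   <
    [1,2] "near" : NP
    [2,5] N\NP   <
      [2,4] N   <
        [2,3] "city" : NP
        [3,4] "map" : N\NP
      [4,5] "under" : (N\NP)\N

N\NP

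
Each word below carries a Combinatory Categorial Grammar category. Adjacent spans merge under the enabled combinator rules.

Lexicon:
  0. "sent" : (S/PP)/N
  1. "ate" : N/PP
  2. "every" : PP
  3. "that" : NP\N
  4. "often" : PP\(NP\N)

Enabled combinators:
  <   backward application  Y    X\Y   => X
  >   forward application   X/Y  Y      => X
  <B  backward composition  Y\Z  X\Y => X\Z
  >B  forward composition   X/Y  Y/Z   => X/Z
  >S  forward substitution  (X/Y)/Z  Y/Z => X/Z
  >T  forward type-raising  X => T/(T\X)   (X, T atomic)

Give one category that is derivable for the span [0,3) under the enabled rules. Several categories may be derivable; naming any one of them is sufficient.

S/PP

[0,5] S   >
  [0,3] S/PP   >
    [0,1] "sent" : (S/PP)/N
    [1,3] N   >
      [1,2] "ate" : N/PP
      [2,3] "every" : PP
  [3,5] PP   <
    [3,4] "that" : NP\N
    [4,5] "often" : PP\(NP\N)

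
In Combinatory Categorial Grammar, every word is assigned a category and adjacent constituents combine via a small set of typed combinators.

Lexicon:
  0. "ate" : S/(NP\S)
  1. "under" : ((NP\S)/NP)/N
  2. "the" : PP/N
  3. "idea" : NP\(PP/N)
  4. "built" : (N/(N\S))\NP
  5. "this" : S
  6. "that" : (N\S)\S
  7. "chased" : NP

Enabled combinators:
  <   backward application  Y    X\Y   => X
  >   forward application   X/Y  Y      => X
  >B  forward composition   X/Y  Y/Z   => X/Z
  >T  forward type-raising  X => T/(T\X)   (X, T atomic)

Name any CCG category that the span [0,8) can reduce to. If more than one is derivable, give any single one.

S

[0,8] S   >
  [0,7] S/NP   >B
    [0,1] "ate" : S/(NP\S)
    [1,7] (NP\S)/NP   >
      [1,2] "under" : ((NP\S)/NP)/N
      [2,7] N   >
        [2,5] N/(N\S)   <
          [2,4] NP   <
            [2,3] "the" : PP/N
            [3,4] "idea" : NP\(PP/N)
          [4,5] "built" : (N/(N\S))\NP
        [5,7] N\S   <
          [5,6] "this" : S
          [6,7] "that" : (N\S)\S
  [7,8] "chased" : NP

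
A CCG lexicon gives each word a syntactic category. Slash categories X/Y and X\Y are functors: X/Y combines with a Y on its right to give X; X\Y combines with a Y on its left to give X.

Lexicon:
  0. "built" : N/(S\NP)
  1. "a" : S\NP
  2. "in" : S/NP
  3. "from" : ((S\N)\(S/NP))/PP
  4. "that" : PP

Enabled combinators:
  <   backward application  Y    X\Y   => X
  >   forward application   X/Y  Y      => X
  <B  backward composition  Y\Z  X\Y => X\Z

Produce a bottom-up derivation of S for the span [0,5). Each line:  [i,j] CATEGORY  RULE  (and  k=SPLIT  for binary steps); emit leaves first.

[0,1] N/(S\NP)  lex  "built"
[1,2] S\NP  lex  "a"
[0,2] N  >  k=1
[2,3] S/NP  lex  "in"
[3,4] ((S\N)\(S/NP))/PP  lex  "from"
[4,5] PP  lex  "that"
[3,5] (S\N)\(S/NP)  >  k=4
[2,5] S\N  <  k=3
[0,5] S  <  k=2

[0,5] S   <
  [0,2] N   >
    [0,1] "built" : N/(S\NP)
    [1,2] "a" : S\NP
  [2,5] S\N   <
    [2,3] "in" : S/NP
    [3,5] (S\N)\(S/NP)   >
      [3,4] "from" : ((S\N)\(S/NP))/PP
      [4,5] "that" : PP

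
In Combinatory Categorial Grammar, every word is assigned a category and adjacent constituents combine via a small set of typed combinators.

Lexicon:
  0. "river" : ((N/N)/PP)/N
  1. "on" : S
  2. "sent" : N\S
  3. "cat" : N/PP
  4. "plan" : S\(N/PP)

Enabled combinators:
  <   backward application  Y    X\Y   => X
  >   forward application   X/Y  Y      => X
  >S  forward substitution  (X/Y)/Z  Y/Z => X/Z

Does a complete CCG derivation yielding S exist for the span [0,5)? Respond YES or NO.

YES

[0,5] S   <
  [0,4] N/PP   >S
    [0,3] (N/N)/PP   >
      [0,1] "river" : ((N/N)/PP)/N
      [1,3] N   <
        [1,2] "on" : S
        [2,3] "sent" : N\S
    [3,4] "cat" : N/PP
  [4,5] "plan" : S\(N/PP)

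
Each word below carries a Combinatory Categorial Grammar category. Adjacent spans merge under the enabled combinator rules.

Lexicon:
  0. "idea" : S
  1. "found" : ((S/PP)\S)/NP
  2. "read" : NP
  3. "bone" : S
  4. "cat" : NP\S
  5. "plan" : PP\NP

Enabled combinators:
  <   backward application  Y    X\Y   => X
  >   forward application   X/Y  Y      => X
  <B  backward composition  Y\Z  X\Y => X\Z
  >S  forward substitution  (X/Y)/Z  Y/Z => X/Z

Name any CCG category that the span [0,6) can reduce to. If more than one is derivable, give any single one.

[0,6] S   >
  [0,3] S/PP   <
    [0,1] "idea" : S
    [1,3] (S/PP)\S   >
      [1,2] "found" : ((S/PP)\S)/NP
      [2,3] "read" : NP
  [3,6] PP   <
    [3,5] NP   <
      [3,4] "bone" : S
      [4,5] "cat" : NP\S
    [5,6] "plan" : PP\NP

S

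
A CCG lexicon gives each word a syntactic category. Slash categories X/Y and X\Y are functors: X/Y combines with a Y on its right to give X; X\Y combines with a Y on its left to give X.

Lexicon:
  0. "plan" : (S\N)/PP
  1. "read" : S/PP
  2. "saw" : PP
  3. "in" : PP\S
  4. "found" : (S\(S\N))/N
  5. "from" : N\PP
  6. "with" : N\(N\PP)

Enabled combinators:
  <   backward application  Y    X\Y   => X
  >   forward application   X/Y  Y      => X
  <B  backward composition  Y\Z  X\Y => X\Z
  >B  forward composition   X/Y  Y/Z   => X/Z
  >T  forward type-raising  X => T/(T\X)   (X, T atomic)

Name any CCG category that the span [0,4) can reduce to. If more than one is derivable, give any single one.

[0,7] S   <
  [0,4] S\N   >
    [0,1] "plan" : (S\N)/PP
    [1,4] PP   <
      [1,3] S   >
        [1,2] "read" : S/PP
        [2,3] "saw" : PP
      [3,4] "in" : PP\S
  [4,7] S\(S\N)   >
    [4,5] "found" : (S\(S\N))/N
    [5,7] N   <
      [5,6] "from" : N\PP
      [6,7] "with" : N\(N\PP)

S\N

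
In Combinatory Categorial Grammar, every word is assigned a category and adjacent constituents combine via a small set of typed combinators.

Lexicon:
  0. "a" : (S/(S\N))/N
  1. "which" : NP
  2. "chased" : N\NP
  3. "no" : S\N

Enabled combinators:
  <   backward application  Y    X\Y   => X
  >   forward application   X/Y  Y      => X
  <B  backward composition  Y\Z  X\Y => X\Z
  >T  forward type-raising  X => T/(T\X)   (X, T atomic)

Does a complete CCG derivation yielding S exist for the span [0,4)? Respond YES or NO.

[0,4] S   >
  [0,3] S/(S\N)   >
    [0,1] "a" : (S/(S\N))/N
    [1,3] N   <
      [1,2] "which" : NP
      [2,3] "chased" : N\NP
  [3,4] "no" : S\N

YES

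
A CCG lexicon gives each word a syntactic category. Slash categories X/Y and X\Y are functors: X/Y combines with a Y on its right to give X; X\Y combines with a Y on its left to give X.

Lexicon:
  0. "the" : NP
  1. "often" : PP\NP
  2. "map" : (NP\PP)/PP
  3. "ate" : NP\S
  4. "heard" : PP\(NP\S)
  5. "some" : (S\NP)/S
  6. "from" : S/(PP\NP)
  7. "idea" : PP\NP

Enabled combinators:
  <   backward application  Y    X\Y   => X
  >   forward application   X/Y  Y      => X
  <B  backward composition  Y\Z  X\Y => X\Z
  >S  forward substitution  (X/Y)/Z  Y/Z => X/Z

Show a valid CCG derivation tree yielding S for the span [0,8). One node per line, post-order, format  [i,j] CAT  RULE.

[0,8] S   <
  [0,5] NP   <
    [0,2] PP   <
      [0,1] "the" : NP
      [1,2] "often" : PP\NP
    [2,5] NP\PP   >
      [2,3] "map" : (NP\PP)/PP
      [3,5] PP   <
        [3,4] "ate" : NP\S
        [4,5] "heard" : PP\(NP\S)
  [5,8] S\NP   >
    [5,6] "some" : (S\NP)/S
    [6,8] S   >
      [6,7] "from" : S/(PP\NP)
      [7,8] "idea" : PP\NP

[0,1] NP  lex  "the"
[1,2] PP\NP  lex  "often"
[0,2] PP  <  k=1
[2,3] (NP\PP)/PP  lex  "map"
[3,4] NP\S  lex  "ate"
[4,5] PP\(NP\S)  lex  "heard"
[3,5] PP  <  k=4
[2,5] NP\PP  >  k=3
[0,5] NP  <  k=2
[5,6] (S\NP)/S  lex  "some"
[6,7] S/(PP\NP)  lex  "from"
[7,8] PP\NP  lex  "idea"
[6,8] S  >  k=7
[5,8] S\NP  >  k=6
[0,8] S  <  k=5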